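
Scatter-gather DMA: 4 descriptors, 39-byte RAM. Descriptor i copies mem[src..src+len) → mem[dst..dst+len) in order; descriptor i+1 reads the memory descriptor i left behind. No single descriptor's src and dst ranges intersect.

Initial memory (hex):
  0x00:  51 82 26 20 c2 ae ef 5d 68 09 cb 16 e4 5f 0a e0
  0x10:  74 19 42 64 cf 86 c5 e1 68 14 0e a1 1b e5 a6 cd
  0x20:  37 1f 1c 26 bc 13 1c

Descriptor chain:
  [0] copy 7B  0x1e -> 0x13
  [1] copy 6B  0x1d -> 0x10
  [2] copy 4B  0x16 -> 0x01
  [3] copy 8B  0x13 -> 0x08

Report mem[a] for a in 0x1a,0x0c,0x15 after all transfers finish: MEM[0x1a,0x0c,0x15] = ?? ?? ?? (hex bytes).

[0] 0x1e->0x13 len=7 : a6 cd 37 1f 1c 26 bc
[1] 0x1d->0x10 len=6 : e5 a6 cd 37 1f 1c
[2] 0x16->0x01 len=4 : 1f 1c 26 bc
[3] 0x13->0x08 len=8 : 37 1f 1c 1f 1c 26 bc 0e
query mem[0x1a]=0x0e, mem[0x0c]=0x1c, mem[0x15]=0x1c

MEM[0x1a,0x0c,0x15] = 0e 1c 1c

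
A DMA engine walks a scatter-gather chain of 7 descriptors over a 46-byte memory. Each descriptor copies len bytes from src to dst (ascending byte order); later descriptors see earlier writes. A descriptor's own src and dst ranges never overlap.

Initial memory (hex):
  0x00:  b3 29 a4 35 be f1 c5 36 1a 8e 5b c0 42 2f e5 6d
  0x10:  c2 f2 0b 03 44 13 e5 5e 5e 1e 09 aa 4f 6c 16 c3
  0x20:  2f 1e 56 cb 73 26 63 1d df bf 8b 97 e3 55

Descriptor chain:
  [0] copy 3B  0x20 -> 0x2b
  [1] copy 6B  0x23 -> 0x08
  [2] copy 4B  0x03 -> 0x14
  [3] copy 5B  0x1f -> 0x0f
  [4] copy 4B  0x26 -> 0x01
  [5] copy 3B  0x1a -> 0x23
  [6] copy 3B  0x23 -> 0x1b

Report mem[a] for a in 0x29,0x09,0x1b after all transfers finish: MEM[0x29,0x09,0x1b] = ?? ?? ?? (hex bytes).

MEM[0x29,0x09,0x1b] = bf 73 09

#0 dst[0x2b+3] := {0x2f,0x1e,0x56}
#1 dst[0x08+6] := {0xcb,0x73,0x26,0x63,0x1d,0xdf}
#2 dst[0x14+4] := {0x35,0xbe,0xf1,0xc5}
#3 dst[0x0f+5] := {0xc3,0x2f,0x1e,0x56,0xcb}
#4 dst[0x01+4] := {0x63,0x1d,0xdf,0xbf}
#5 dst[0x23+3] := {0x09,0xaa,0x4f}
#6 dst[0x1b+3] := {0x09,0xaa,0x4f}
query mem[0x29]=0xbf, mem[0x09]=0x73, mem[0x1b]=0x09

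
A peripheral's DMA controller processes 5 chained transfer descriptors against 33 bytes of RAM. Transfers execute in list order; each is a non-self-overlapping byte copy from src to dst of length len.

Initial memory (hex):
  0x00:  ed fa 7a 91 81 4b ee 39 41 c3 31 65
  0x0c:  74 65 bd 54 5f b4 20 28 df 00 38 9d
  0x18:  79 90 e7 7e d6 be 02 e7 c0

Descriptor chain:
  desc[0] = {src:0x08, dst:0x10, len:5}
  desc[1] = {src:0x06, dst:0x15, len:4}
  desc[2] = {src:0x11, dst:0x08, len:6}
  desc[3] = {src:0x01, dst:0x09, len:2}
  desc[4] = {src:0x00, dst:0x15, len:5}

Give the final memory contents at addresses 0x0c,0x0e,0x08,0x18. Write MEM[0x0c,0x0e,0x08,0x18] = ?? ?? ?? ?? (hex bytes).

[0] 0x08->0x10 len=5 : 41 c3 31 65 74
[1] 0x06->0x15 len=4 : ee 39 41 c3
[2] 0x11->0x08 len=6 : c3 31 65 74 ee 39
[3] 0x01->0x09 len=2 : fa 7a
[4] 0x00->0x15 len=5 : ed fa 7a 91 81
query mem[0x0c]=0xee, mem[0x0e]=0xbd, mem[0x08]=0xc3, mem[0x18]=0x91

MEM[0x0c,0x0e,0x08,0x18] = ee bd c3 91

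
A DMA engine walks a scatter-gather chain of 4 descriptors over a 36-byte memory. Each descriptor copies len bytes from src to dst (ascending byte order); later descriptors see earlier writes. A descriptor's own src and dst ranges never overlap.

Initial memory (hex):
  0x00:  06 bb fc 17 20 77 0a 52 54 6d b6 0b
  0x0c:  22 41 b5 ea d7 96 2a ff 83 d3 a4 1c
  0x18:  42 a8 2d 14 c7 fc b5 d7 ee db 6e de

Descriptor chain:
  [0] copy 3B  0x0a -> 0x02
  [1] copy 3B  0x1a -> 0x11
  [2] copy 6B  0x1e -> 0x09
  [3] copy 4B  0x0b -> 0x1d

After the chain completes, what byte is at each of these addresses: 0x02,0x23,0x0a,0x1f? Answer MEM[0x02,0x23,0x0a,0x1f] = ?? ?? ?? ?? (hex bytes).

#0 dst[0x02+3] := {0xb6,0x0b,0x22}
#1 dst[0x11+3] := {0x2d,0x14,0xc7}
#2 dst[0x09+6] := {0xb5,0xd7,0xee,0xdb,0x6e,0xde}
#3 dst[0x1d+4] := {0xee,0xdb,0x6e,0xde}
query mem[0x02]=0xb6, mem[0x23]=0xde, mem[0x0a]=0xd7, mem[0x1f]=0x6e

MEM[0x02,0x23,0x0a,0x1f] = b6 de d7 6e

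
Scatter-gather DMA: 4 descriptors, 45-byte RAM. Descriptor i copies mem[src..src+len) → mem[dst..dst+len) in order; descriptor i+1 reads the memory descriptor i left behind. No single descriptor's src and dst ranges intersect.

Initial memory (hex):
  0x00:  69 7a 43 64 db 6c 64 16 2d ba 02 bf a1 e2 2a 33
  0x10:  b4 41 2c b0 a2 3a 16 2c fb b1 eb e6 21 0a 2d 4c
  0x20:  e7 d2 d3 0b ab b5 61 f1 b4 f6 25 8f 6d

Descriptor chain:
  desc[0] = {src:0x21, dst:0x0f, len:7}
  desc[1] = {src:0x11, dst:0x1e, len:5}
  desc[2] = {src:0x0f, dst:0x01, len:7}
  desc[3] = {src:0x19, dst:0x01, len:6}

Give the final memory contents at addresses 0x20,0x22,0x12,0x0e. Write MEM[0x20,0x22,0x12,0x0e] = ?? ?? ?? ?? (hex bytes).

MEM[0x20,0x22,0x12,0x0e] = b5 f1 ab 2a

[0] 0x21->0x0f len=7 : d2 d3 0b ab b5 61 f1
[1] 0x11->0x1e len=5 : 0b ab b5 61 f1
[2] 0x0f->0x01 len=7 : d2 d3 0b ab b5 61 f1
[3] 0x19->0x01 len=6 : b1 eb e6 21 0a 0b
query mem[0x20]=0xb5, mem[0x22]=0xf1, mem[0x12]=0xab, mem[0x0e]=0x2a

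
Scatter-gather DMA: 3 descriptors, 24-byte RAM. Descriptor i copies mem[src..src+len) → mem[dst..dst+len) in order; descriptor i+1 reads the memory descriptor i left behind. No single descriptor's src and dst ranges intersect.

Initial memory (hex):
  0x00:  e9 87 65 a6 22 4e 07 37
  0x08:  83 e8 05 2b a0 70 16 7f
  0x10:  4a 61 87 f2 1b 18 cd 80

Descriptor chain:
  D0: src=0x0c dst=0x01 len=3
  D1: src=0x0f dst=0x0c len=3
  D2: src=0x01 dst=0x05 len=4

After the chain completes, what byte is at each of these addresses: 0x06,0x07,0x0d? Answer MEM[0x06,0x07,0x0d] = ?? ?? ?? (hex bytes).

#0 dst[0x01+3] := {0xa0,0x70,0x16}
#1 dst[0x0c+3] := {0x7f,0x4a,0x61}
#2 dst[0x05+4] := {0xa0,0x70,0x16,0x22}
query mem[0x06]=0x70, mem[0x07]=0x16, mem[0x0d]=0x4a

MEM[0x06,0x07,0x0d] = 70 16 4a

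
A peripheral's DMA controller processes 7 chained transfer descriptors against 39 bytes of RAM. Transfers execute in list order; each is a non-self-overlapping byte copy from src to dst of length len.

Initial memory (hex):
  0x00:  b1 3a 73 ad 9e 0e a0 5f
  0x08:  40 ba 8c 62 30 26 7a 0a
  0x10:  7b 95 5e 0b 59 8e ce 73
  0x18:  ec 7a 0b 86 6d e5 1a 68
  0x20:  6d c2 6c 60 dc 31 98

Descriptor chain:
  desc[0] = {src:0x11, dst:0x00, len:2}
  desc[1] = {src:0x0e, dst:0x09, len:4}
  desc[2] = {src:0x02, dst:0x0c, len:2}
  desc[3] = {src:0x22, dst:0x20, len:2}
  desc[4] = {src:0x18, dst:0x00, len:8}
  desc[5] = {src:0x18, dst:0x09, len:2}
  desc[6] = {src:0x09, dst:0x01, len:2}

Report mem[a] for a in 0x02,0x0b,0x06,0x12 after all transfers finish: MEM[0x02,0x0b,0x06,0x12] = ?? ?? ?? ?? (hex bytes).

MEM[0x02,0x0b,0x06,0x12] = 7a 7b 1a 5e

  after D0: wrote 2B at 0x00 = 955e
  after D1: wrote 4B at 0x09 = 7a0a7b95
  after D2: wrote 2B at 0x0c = 73ad
  after D3: wrote 2B at 0x20 = 6c60
  after D4: wrote 8B at 0x00 = ec7a0b866de51a68
  after D5: wrote 2B at 0x09 = ec7a
  after D6: wrote 2B at 0x01 = ec7a
query mem[0x02]=0x7a, mem[0x0b]=0x7b, mem[0x06]=0x1a, mem[0x12]=0x5e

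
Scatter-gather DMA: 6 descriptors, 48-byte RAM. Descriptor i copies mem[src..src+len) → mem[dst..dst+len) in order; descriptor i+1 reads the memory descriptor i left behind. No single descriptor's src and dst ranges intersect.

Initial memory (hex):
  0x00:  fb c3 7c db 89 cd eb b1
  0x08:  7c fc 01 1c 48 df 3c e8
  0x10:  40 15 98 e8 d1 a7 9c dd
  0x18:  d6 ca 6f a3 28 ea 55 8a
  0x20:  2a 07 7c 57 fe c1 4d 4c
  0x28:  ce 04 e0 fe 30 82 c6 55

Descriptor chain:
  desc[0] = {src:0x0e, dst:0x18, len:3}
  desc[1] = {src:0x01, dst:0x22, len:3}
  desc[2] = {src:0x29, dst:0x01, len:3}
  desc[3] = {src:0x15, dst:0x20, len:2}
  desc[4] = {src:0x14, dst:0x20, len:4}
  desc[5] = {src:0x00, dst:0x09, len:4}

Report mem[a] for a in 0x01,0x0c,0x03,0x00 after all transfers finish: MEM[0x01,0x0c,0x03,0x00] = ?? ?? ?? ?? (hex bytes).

  after D0: wrote 3B at 0x18 = 3ce840
  after D1: wrote 3B at 0x22 = c37cdb
  after D2: wrote 3B at 0x01 = 04e0fe
  after D3: wrote 2B at 0x20 = a79c
  after D4: wrote 4B at 0x20 = d1a79cdd
  after D5: wrote 4B at 0x09 = fb04e0fe
query mem[0x01]=0x04, mem[0x0c]=0xfe, mem[0x03]=0xfe, mem[0x00]=0xfb

MEM[0x01,0x0c,0x03,0x00] = 04 fe fe fb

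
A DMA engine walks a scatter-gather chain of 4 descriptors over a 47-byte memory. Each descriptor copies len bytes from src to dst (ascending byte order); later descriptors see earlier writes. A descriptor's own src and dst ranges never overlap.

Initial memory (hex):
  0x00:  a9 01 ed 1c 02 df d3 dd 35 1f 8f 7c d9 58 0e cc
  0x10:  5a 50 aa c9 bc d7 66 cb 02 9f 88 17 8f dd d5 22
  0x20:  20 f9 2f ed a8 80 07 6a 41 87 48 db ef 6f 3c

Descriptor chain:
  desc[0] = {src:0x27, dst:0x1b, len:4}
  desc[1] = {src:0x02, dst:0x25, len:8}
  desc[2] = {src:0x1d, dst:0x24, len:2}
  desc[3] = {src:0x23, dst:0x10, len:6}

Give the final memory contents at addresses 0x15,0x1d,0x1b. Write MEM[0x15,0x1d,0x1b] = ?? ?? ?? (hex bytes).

MEM[0x15,0x1d,0x1b] = df 87 6a

D0: mem[0x1b..0x1e] <- [6a 41 87 48]
D1: mem[0x25..0x2c] <- [ed 1c 02 df d3 dd 35 1f]
D2: mem[0x24..0x25] <- [87 48]
D3: mem[0x10..0x15] <- [ed 87 48 1c 02 df]
query mem[0x15]=0xdf, mem[0x1d]=0x87, mem[0x1b]=0x6a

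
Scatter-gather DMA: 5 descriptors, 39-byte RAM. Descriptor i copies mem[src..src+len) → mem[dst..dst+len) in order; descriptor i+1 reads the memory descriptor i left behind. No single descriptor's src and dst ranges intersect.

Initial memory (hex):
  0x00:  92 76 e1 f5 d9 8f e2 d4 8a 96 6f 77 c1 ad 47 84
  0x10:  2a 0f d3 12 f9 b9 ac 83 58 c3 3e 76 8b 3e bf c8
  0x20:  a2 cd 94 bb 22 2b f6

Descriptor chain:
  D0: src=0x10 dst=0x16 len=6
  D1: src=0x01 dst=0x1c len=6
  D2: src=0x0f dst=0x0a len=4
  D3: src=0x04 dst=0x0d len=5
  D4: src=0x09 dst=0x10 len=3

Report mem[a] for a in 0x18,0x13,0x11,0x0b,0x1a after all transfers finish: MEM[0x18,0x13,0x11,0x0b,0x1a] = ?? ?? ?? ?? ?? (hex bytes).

MEM[0x18,0x13,0x11,0x0b,0x1a] = d3 12 84 2a f9

D0: mem[0x16..0x1b] <- [2a 0f d3 12 f9 b9]
D1: mem[0x1c..0x21] <- [76 e1 f5 d9 8f e2]
D2: mem[0x0a..0x0d] <- [84 2a 0f d3]
D3: mem[0x0d..0x11] <- [d9 8f e2 d4 8a]
D4: mem[0x10..0x12] <- [96 84 2a]
query mem[0x18]=0xd3, mem[0x13]=0x12, mem[0x11]=0x84, mem[0x0b]=0x2a, mem[0x1a]=0xf9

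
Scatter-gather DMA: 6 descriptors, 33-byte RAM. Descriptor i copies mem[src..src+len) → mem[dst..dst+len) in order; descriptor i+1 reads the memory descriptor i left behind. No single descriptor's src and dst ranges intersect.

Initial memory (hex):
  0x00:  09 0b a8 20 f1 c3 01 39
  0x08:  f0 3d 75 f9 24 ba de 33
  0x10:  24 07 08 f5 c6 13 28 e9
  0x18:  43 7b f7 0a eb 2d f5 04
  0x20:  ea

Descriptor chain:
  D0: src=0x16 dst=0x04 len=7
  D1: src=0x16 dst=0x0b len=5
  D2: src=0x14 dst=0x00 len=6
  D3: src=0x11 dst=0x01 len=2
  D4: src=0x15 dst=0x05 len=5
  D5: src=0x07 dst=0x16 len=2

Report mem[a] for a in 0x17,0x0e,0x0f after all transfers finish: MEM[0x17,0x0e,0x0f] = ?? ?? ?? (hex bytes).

MEM[0x17,0x0e,0x0f] = 43 7b f7

  after D0: wrote 7B at 0x04 = 28e9437bf70aeb
  after D1: wrote 5B at 0x0b = 28e9437bf7
  after D2: wrote 6B at 0x00 = c61328e9437b
  after D3: wrote 2B at 0x01 = 0708
  after D4: wrote 5B at 0x05 = 1328e9437b
  after D5: wrote 2B at 0x16 = e943
query mem[0x17]=0x43, mem[0x0e]=0x7b, mem[0x0f]=0xf7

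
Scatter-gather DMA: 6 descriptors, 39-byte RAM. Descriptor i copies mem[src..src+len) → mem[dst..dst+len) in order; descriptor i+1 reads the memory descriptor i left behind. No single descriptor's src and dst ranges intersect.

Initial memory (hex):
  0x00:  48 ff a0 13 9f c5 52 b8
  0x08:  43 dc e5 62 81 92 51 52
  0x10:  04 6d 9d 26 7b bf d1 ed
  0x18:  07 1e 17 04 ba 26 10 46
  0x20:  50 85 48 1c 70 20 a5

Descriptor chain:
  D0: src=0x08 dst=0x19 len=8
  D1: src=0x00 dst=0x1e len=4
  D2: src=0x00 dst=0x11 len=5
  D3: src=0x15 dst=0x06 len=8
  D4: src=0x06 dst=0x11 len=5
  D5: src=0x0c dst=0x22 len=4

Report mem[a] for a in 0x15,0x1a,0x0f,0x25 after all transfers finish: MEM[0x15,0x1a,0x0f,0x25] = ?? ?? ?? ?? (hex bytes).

[0] 0x08->0x19 len=8 : 43 dc e5 62 81 92 51 52
[1] 0x00->0x1e len=4 : 48 ff a0 13
[2] 0x00->0x11 len=5 : 48 ff a0 13 9f
[3] 0x15->0x06 len=8 : 9f d1 ed 07 43 dc e5 62
[4] 0x06->0x11 len=5 : 9f d1 ed 07 43
[5] 0x0c->0x22 len=4 : e5 62 51 52
query mem[0x15]=0x43, mem[0x1a]=0xdc, mem[0x0f]=0x52, mem[0x25]=0x52

MEM[0x15,0x1a,0x0f,0x25] = 43 dc 52 52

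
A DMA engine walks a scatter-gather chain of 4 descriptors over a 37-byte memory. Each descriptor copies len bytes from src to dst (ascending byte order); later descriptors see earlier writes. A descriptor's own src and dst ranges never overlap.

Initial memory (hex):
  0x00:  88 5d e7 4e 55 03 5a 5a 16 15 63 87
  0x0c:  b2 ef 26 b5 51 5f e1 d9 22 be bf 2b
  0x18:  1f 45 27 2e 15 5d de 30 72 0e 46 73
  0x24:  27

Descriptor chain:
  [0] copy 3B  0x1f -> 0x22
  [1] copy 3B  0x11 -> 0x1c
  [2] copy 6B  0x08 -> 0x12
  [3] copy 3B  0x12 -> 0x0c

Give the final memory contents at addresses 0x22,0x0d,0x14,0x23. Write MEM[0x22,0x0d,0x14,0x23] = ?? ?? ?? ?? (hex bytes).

  after D0: wrote 3B at 0x22 = 30720e
  after D1: wrote 3B at 0x1c = 5fe1d9
  after D2: wrote 6B at 0x12 = 16156387b2ef
  after D3: wrote 3B at 0x0c = 161563
query mem[0x22]=0x30, mem[0x0d]=0x15, mem[0x14]=0x63, mem[0x23]=0x72

MEM[0x22,0x0d,0x14,0x23] = 30 15 63 72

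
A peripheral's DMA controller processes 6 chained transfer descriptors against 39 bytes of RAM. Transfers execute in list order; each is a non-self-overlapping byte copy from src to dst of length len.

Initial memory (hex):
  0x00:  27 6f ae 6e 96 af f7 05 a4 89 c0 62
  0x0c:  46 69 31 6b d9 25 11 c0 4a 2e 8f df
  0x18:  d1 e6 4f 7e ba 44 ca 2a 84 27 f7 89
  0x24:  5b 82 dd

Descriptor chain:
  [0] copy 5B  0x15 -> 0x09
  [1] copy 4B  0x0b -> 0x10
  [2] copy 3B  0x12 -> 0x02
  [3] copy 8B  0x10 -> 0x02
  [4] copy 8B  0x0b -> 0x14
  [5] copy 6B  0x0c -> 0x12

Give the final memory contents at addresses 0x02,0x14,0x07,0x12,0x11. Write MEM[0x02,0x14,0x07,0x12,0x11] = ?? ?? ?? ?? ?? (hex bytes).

MEM[0x02,0x14,0x07,0x12,0x11] = df 31 2e d1 d1

[0] 0x15->0x09 len=5 : 2e 8f df d1 e6
[1] 0x0b->0x10 len=4 : df d1 e6 31
[2] 0x12->0x02 len=3 : e6 31 4a
[3] 0x10->0x02 len=8 : df d1 e6 31 4a 2e 8f df
[4] 0x0b->0x14 len=8 : df d1 e6 31 6b df d1 e6
[5] 0x0c->0x12 len=6 : d1 e6 31 6b df d1
query mem[0x02]=0xdf, mem[0x14]=0x31, mem[0x07]=0x2e, mem[0x12]=0xd1, mem[0x11]=0xd1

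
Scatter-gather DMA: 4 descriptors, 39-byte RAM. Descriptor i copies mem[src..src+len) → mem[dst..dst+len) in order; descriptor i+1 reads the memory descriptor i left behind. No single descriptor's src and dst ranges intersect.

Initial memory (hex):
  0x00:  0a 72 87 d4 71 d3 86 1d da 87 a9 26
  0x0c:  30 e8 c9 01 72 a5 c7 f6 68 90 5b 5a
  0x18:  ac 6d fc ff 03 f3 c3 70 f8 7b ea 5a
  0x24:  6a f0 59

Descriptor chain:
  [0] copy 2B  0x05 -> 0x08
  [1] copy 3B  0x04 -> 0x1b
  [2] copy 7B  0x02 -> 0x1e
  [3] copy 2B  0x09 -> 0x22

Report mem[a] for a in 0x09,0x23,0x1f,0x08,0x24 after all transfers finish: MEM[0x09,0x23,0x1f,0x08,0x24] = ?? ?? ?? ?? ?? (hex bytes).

[0] 0x05->0x08 len=2 : d3 86
[1] 0x04->0x1b len=3 : 71 d3 86
[2] 0x02->0x1e len=7 : 87 d4 71 d3 86 1d d3
[3] 0x09->0x22 len=2 : 86 a9
query mem[0x09]=0x86, mem[0x23]=0xa9, mem[0x1f]=0xd4, mem[0x08]=0xd3, mem[0x24]=0xd3

MEM[0x09,0x23,0x1f,0x08,0x24] = 86 a9 d4 d3 d3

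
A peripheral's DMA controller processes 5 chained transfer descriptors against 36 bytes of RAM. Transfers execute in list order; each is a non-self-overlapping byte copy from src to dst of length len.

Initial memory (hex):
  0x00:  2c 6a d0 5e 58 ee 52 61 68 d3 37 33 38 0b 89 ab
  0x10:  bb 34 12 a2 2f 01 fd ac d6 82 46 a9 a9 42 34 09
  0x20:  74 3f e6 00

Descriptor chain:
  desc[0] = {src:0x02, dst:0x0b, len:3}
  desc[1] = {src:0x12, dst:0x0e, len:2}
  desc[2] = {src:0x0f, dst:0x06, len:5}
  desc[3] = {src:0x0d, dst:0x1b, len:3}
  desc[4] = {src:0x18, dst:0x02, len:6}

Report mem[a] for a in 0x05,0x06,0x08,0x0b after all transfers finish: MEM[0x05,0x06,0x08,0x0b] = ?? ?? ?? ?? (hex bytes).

  after D0: wrote 3B at 0x0b = d05e58
  after D1: wrote 2B at 0x0e = 12a2
  after D2: wrote 5B at 0x06 = a2bb3412a2
  after D3: wrote 3B at 0x1b = 5812a2
  after D4: wrote 6B at 0x02 = d682465812a2
query mem[0x05]=0x58, mem[0x06]=0x12, mem[0x08]=0x34, mem[0x0b]=0xd0

MEM[0x05,0x06,0x08,0x0b] = 58 12 34 d0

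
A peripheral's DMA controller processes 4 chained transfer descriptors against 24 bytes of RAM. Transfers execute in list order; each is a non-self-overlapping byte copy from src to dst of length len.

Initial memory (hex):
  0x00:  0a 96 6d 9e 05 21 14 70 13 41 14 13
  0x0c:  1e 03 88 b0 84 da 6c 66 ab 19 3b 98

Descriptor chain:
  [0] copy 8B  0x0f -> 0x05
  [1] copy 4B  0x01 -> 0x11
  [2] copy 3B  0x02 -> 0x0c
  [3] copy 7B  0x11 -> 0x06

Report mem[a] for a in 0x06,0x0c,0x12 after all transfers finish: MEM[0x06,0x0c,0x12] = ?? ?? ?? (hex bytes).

MEM[0x06,0x0c,0x12] = 96 98 6d

#0 dst[0x05+8] := {0xb0,0x84,0xda,0x6c,0x66,0xab,0x19,0x3b}
#1 dst[0x11+4] := {0x96,0x6d,0x9e,0x05}
#2 dst[0x0c+3] := {0x6d,0x9e,0x05}
#3 dst[0x06+7] := {0x96,0x6d,0x9e,0x05,0x19,0x3b,0x98}
query mem[0x06]=0x96, mem[0x0c]=0x98, mem[0x12]=0x6d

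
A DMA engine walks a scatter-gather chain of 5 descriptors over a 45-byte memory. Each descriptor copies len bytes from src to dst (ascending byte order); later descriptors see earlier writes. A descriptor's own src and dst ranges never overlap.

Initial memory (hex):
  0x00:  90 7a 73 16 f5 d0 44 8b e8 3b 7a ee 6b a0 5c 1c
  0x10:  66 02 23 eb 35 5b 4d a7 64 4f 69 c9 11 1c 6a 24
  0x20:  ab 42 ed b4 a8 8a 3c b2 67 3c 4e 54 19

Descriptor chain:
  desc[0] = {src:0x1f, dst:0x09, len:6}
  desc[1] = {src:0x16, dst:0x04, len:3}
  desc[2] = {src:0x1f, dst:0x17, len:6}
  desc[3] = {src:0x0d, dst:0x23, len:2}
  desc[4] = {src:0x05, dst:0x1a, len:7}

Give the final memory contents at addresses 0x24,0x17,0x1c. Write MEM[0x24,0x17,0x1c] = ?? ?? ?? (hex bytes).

MEM[0x24,0x17,0x1c] = a8 24 8b

[0] 0x1f->0x09 len=6 : 24 ab 42 ed b4 a8
[1] 0x16->0x04 len=3 : 4d a7 64
[2] 0x1f->0x17 len=6 : 24 ab 42 ed b4 a8
[3] 0x0d->0x23 len=2 : b4 a8
[4] 0x05->0x1a len=7 : a7 64 8b e8 24 ab 42
query mem[0x24]=0xa8, mem[0x17]=0x24, mem[0x1c]=0x8b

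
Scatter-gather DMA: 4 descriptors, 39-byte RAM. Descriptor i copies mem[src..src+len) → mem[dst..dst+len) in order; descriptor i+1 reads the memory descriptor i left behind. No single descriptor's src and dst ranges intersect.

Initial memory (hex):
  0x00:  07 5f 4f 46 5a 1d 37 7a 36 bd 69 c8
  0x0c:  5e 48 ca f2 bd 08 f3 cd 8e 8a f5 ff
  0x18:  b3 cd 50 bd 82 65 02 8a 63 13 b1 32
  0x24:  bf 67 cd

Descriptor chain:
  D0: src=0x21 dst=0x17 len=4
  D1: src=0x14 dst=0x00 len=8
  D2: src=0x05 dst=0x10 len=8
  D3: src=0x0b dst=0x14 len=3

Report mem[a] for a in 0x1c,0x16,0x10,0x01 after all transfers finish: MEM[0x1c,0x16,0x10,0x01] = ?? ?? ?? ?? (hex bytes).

MEM[0x1c,0x16,0x10,0x01] = 82 48 32 8a

[0] 0x21->0x17 len=4 : 13 b1 32 bf
[1] 0x14->0x00 len=8 : 8e 8a f5 13 b1 32 bf bd
[2] 0x05->0x10 len=8 : 32 bf bd 36 bd 69 c8 5e
[3] 0x0b->0x14 len=3 : c8 5e 48
query mem[0x1c]=0x82, mem[0x16]=0x48, mem[0x10]=0x32, mem[0x01]=0x8a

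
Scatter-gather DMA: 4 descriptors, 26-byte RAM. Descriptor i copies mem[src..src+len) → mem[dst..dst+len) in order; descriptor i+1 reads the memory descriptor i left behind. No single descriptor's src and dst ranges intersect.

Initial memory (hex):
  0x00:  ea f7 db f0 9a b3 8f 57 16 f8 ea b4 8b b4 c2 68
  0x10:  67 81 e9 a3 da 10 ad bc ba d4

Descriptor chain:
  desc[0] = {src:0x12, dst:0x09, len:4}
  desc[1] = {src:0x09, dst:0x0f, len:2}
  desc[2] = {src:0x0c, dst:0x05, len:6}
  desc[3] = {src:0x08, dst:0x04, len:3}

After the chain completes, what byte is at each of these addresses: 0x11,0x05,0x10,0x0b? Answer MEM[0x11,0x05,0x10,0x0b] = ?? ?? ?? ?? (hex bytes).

MEM[0x11,0x05,0x10,0x0b] = 81 a3 a3 da

D0: mem[0x09..0x0c] <- [e9 a3 da 10]
D1: mem[0x0f..0x10] <- [e9 a3]
D2: mem[0x05..0x0a] <- [10 b4 c2 e9 a3 81]
D3: mem[0x04..0x06] <- [e9 a3 81]
query mem[0x11]=0x81, mem[0x05]=0xa3, mem[0x10]=0xa3, mem[0x0b]=0xda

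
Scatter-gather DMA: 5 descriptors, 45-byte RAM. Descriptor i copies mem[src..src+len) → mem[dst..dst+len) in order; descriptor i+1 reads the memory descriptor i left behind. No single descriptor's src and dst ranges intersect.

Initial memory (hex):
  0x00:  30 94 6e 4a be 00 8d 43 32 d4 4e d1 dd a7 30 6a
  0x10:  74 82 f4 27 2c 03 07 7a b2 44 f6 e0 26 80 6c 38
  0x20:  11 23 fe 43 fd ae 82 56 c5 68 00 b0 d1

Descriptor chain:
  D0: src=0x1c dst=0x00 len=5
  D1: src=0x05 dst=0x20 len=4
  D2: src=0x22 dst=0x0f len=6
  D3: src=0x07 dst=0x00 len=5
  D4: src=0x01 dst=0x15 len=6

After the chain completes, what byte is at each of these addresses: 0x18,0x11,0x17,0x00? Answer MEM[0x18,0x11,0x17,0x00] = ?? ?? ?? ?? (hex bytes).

  after D0: wrote 5B at 0x00 = 26806c3811
  after D1: wrote 4B at 0x20 = 008d4332
  after D2: wrote 6B at 0x0f = 4332fdae8256
  after D3: wrote 5B at 0x00 = 4332d44ed1
  after D4: wrote 6B at 0x15 = 32d44ed1008d
query mem[0x18]=0xd1, mem[0x11]=0xfd, mem[0x17]=0x4e, mem[0x00]=0x43

MEM[0x18,0x11,0x17,0x00] = d1 fd 4e 43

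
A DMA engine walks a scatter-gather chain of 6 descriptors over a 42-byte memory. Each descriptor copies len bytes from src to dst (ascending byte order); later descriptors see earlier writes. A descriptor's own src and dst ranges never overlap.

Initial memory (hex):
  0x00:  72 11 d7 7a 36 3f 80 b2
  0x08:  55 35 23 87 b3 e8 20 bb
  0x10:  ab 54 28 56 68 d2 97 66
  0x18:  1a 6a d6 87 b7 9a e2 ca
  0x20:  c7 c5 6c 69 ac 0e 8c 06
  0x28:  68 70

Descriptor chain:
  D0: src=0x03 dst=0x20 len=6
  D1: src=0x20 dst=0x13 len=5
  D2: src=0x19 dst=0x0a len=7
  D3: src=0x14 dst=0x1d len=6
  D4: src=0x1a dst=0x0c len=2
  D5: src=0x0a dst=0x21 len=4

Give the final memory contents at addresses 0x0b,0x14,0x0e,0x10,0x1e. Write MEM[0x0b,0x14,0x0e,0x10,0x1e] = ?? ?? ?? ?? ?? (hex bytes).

  after D0: wrote 6B at 0x20 = 7a363f80b255
  after D1: wrote 5B at 0x13 = 7a363f80b2
  after D2: wrote 7B at 0x0a = 6ad687b79ae2ca
  after D3: wrote 6B at 0x1d = 363f80b21a6a
  after D4: wrote 2B at 0x0c = d687
  after D5: wrote 4B at 0x21 = 6ad6d687
query mem[0x0b]=0xd6, mem[0x14]=0x36, mem[0x0e]=0x9a, mem[0x10]=0xca, mem[0x1e]=0x3f

MEM[0x0b,0x14,0x0e,0x10,0x1e] = d6 36 9a ca 3f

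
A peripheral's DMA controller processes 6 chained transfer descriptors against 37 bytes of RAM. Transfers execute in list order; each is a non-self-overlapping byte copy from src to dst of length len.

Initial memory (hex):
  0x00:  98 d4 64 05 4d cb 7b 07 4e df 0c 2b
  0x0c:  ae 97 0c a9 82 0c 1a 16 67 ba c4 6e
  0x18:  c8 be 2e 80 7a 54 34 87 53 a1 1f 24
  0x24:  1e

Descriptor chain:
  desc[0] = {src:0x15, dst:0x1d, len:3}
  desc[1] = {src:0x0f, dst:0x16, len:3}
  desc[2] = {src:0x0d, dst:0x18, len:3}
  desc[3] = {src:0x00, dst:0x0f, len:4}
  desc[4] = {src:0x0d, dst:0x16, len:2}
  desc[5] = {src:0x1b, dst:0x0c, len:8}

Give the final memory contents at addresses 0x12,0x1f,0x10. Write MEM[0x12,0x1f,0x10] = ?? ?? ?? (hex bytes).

MEM[0x12,0x1f,0x10] = a1 6e 6e

#0 dst[0x1d+3] := {0xba,0xc4,0x6e}
#1 dst[0x16+3] := {0xa9,0x82,0x0c}
#2 dst[0x18+3] := {0x97,0x0c,0xa9}
#3 dst[0x0f+4] := {0x98,0xd4,0x64,0x05}
#4 dst[0x16+2] := {0x97,0x0c}
#5 dst[0x0c+8] := {0x80,0x7a,0xba,0xc4,0x6e,0x53,0xa1,0x1f}
query mem[0x12]=0xa1, mem[0x1f]=0x6e, mem[0x10]=0x6e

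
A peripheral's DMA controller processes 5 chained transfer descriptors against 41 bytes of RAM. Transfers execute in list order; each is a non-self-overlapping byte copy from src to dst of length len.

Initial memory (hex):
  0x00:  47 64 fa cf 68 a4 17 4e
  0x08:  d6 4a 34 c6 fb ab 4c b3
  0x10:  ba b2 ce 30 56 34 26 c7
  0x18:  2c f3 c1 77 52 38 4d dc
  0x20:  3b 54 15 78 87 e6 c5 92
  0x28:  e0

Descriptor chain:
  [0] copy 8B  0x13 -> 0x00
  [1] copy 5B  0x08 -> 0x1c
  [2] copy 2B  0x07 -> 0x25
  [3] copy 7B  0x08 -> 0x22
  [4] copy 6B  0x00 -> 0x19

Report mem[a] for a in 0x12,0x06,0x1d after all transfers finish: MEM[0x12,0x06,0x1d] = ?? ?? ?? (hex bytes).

MEM[0x12,0x06,0x1d] = ce f3 c7

  after D0: wrote 8B at 0x00 = 30563426c72cf3c1
  after D1: wrote 5B at 0x1c = d64a34c6fb
  after D2: wrote 2B at 0x25 = c1d6
  after D3: wrote 7B at 0x22 = d64a34c6fbab4c
  after D4: wrote 6B at 0x19 = 30563426c72c
query mem[0x12]=0xce, mem[0x06]=0xf3, mem[0x1d]=0xc7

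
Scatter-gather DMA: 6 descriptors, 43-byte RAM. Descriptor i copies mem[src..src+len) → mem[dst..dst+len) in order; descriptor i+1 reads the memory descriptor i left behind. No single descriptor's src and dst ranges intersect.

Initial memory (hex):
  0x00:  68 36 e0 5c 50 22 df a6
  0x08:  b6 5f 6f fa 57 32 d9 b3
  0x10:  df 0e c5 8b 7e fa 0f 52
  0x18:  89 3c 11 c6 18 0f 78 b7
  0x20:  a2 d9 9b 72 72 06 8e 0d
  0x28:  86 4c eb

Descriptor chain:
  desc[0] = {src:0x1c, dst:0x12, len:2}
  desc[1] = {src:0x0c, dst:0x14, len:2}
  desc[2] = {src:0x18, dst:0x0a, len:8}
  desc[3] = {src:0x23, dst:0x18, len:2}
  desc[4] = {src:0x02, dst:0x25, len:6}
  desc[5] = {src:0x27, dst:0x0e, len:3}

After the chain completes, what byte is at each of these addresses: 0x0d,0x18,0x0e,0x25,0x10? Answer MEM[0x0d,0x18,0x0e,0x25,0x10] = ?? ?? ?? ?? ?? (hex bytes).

D0: mem[0x12..0x13] <- [18 0f]
D1: mem[0x14..0x15] <- [57 32]
D2: mem[0x0a..0x11] <- [89 3c 11 c6 18 0f 78 b7]
D3: mem[0x18..0x19] <- [72 72]
D4: mem[0x25..0x2a] <- [e0 5c 50 22 df a6]
D5: mem[0x0e..0x10] <- [50 22 df]
query mem[0x0d]=0xc6, mem[0x18]=0x72, mem[0x0e]=0x50, mem[0x25]=0xe0, mem[0x10]=0xdf

MEM[0x0d,0x18,0x0e,0x25,0x10] = c6 72 50 e0 df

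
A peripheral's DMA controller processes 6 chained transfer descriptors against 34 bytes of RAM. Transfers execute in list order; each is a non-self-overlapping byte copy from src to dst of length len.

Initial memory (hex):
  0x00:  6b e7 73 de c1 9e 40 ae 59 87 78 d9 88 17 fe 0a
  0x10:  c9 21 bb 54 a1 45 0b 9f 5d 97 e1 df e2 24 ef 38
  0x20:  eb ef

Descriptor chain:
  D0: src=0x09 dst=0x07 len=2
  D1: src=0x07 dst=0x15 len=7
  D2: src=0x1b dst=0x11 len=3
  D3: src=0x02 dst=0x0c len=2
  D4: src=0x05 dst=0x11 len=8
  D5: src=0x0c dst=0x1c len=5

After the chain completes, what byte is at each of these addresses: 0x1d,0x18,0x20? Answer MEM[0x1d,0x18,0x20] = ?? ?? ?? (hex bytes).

D0: mem[0x07..0x08] <- [87 78]
D1: mem[0x15..0x1b] <- [87 78 87 78 d9 88 17]
D2: mem[0x11..0x13] <- [17 e2 24]
D3: mem[0x0c..0x0d] <- [73 de]
D4: mem[0x11..0x18] <- [9e 40 87 78 87 78 d9 73]
D5: mem[0x1c..0x20] <- [73 de fe 0a c9]
query mem[0x1d]=0xde, mem[0x18]=0x73, mem[0x20]=0xc9

MEM[0x1d,0x18,0x20] = de 73 c9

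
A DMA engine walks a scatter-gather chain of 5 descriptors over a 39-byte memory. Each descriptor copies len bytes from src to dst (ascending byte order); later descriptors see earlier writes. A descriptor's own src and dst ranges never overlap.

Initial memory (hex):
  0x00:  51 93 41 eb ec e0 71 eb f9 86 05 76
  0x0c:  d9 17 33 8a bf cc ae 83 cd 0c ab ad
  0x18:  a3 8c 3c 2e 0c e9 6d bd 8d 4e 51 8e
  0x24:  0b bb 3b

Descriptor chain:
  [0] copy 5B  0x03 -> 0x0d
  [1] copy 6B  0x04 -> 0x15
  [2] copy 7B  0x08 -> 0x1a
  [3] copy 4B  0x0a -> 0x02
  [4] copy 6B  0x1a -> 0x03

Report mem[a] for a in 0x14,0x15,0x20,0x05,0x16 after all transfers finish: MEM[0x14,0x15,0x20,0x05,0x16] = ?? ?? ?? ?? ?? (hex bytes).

#0 dst[0x0d+5] := {0xeb,0xec,0xe0,0x71,0xeb}
#1 dst[0x15+6] := {0xec,0xe0,0x71,0xeb,0xf9,0x86}
#2 dst[0x1a+7] := {0xf9,0x86,0x05,0x76,0xd9,0xeb,0xec}
#3 dst[0x02+4] := {0x05,0x76,0xd9,0xeb}
#4 dst[0x03+6] := {0xf9,0x86,0x05,0x76,0xd9,0xeb}
query mem[0x14]=0xcd, mem[0x15]=0xec, mem[0x20]=0xec, mem[0x05]=0x05, mem[0x16]=0xe0

MEM[0x14,0x15,0x20,0x05,0x16] = cd ec ec 05 e0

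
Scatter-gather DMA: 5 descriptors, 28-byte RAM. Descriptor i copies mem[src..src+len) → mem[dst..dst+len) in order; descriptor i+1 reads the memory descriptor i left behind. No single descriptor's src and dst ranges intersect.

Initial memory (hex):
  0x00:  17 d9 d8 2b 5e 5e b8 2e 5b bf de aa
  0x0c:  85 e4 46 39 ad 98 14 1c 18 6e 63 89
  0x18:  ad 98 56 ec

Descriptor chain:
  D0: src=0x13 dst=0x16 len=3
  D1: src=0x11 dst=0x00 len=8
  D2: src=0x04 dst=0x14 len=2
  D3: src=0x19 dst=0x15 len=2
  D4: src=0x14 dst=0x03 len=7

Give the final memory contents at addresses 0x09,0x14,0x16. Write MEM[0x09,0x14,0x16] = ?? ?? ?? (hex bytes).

MEM[0x09,0x14,0x16] = 56 6e 56

D0: mem[0x16..0x18] <- [1c 18 6e]
D1: mem[0x00..0x07] <- [98 14 1c 18 6e 1c 18 6e]
D2: mem[0x14..0x15] <- [6e 1c]
D3: mem[0x15..0x16] <- [98 56]
D4: mem[0x03..0x09] <- [6e 98 56 18 6e 98 56]
query mem[0x09]=0x56, mem[0x14]=0x6e, mem[0x16]=0x56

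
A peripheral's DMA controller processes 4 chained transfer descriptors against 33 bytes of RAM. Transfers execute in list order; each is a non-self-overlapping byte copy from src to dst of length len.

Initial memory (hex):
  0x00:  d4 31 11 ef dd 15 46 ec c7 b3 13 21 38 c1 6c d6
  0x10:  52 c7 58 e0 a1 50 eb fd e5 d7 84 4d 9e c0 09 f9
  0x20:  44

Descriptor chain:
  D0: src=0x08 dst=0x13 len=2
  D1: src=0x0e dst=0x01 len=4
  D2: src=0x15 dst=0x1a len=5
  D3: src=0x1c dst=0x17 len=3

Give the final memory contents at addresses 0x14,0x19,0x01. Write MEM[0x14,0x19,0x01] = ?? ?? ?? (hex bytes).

#0 dst[0x13+2] := {0xc7,0xb3}
#1 dst[0x01+4] := {0x6c,0xd6,0x52,0xc7}
#2 dst[0x1a+5] := {0x50,0xeb,0xfd,0xe5,0xd7}
#3 dst[0x17+3] := {0xfd,0xe5,0xd7}
query mem[0x14]=0xb3, mem[0x19]=0xd7, mem[0x01]=0x6c

MEM[0x14,0x19,0x01] = b3 d7 6c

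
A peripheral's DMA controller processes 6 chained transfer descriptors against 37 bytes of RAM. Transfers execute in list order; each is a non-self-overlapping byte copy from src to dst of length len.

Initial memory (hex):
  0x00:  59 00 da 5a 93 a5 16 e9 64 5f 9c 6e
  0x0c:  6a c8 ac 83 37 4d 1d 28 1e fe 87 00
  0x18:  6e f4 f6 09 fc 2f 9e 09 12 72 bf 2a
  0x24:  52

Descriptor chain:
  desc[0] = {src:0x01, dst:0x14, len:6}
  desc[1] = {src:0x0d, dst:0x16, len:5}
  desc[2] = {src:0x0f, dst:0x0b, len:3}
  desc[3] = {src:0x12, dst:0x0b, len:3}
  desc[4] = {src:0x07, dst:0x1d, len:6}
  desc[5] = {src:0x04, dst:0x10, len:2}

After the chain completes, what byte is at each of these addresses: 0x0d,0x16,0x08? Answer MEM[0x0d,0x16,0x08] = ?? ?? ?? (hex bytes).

D0: mem[0x14..0x19] <- [00 da 5a 93 a5 16]
D1: mem[0x16..0x1a] <- [c8 ac 83 37 4d]
D2: mem[0x0b..0x0d] <- [83 37 4d]
D3: mem[0x0b..0x0d] <- [1d 28 00]
D4: mem[0x1d..0x22] <- [e9 64 5f 9c 1d 28]
D5: mem[0x10..0x11] <- [93 a5]
query mem[0x0d]=0x00, mem[0x16]=0xc8, mem[0x08]=0x64

MEM[0x0d,0x16,0x08] = 00 c8 64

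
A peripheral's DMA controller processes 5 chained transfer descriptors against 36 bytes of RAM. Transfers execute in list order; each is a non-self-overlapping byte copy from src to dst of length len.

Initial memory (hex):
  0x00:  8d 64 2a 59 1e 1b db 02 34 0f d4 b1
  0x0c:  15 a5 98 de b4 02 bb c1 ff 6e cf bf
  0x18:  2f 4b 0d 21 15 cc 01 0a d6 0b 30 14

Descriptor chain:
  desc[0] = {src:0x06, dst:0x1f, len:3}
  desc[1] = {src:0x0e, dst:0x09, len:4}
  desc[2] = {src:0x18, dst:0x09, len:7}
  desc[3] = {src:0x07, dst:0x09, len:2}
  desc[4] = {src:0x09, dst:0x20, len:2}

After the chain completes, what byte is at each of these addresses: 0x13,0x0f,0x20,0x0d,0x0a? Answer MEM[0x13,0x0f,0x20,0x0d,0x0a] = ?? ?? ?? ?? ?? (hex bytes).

  after D0: wrote 3B at 0x1f = db0234
  after D1: wrote 4B at 0x09 = 98deb402
  after D2: wrote 7B at 0x09 = 2f4b0d2115cc01
  after D3: wrote 2B at 0x09 = 0234
  after D4: wrote 2B at 0x20 = 0234
query mem[0x13]=0xc1, mem[0x0f]=0x01, mem[0x20]=0x02, mem[0x0d]=0x15, mem[0x0a]=0x34

MEM[0x13,0x0f,0x20,0x0d,0x0a] = c1 01 02 15 34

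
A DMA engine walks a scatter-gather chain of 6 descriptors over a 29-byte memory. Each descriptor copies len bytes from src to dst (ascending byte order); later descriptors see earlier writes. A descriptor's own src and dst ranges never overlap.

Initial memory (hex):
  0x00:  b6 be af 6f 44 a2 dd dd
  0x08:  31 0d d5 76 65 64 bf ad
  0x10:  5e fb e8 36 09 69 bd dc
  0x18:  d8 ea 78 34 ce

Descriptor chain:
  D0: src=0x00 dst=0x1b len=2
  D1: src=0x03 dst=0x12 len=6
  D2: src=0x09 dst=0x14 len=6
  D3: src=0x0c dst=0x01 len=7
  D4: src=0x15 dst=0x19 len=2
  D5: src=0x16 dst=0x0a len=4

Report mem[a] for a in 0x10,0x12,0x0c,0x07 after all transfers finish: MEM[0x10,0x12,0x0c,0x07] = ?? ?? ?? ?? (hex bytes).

MEM[0x10,0x12,0x0c,0x07] = 5e 6f 64 6f

D0: mem[0x1b..0x1c] <- [b6 be]
D1: mem[0x12..0x17] <- [6f 44 a2 dd dd 31]
D2: mem[0x14..0x19] <- [0d d5 76 65 64 bf]
D3: mem[0x01..0x07] <- [65 64 bf ad 5e fb 6f]
D4: mem[0x19..0x1a] <- [d5 76]
D5: mem[0x0a..0x0d] <- [76 65 64 d5]
query mem[0x10]=0x5e, mem[0x12]=0x6f, mem[0x0c]=0x64, mem[0x07]=0x6f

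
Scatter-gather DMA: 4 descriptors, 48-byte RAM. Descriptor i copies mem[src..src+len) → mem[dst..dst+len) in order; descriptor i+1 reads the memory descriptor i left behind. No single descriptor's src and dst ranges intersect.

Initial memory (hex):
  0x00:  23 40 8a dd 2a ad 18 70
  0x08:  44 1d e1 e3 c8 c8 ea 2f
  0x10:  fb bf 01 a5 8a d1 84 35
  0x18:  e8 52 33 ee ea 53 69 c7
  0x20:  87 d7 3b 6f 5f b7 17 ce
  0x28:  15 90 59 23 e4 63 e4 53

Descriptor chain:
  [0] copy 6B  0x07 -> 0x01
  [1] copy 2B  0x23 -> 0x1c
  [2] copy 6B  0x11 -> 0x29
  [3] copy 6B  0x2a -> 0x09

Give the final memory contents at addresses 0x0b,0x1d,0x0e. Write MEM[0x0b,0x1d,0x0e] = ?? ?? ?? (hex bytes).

[0] 0x07->0x01 len=6 : 70 44 1d e1 e3 c8
[1] 0x23->0x1c len=2 : 6f 5f
[2] 0x11->0x29 len=6 : bf 01 a5 8a d1 84
[3] 0x2a->0x09 len=6 : 01 a5 8a d1 84 53
query mem[0x0b]=0x8a, mem[0x1d]=0x5f, mem[0x0e]=0x53

MEM[0x0b,0x1d,0x0e] = 8a 5f 53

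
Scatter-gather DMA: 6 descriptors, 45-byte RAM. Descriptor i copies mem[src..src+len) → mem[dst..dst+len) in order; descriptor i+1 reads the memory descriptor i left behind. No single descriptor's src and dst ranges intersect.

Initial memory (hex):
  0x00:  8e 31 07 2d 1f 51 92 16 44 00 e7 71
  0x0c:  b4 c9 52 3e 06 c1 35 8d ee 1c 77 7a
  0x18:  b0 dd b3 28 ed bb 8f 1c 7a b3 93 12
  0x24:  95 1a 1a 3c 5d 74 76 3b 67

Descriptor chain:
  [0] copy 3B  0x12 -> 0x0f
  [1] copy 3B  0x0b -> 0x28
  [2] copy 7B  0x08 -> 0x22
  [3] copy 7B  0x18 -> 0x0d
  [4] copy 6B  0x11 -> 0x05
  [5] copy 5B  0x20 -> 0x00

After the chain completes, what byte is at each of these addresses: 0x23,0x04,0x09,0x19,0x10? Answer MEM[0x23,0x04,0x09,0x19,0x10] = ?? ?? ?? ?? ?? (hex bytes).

MEM[0x23,0x04,0x09,0x19,0x10] = 00 e7 1c dd 28

[0] 0x12->0x0f len=3 : 35 8d ee
[1] 0x0b->0x28 len=3 : 71 b4 c9
[2] 0x08->0x22 len=7 : 44 00 e7 71 b4 c9 52
[3] 0x18->0x0d len=7 : b0 dd b3 28 ed bb 8f
[4] 0x11->0x05 len=6 : ed bb 8f ee 1c 77
[5] 0x20->0x00 len=5 : 7a b3 44 00 e7
query mem[0x23]=0x00, mem[0x04]=0xe7, mem[0x09]=0x1c, mem[0x19]=0xdd, mem[0x10]=0x28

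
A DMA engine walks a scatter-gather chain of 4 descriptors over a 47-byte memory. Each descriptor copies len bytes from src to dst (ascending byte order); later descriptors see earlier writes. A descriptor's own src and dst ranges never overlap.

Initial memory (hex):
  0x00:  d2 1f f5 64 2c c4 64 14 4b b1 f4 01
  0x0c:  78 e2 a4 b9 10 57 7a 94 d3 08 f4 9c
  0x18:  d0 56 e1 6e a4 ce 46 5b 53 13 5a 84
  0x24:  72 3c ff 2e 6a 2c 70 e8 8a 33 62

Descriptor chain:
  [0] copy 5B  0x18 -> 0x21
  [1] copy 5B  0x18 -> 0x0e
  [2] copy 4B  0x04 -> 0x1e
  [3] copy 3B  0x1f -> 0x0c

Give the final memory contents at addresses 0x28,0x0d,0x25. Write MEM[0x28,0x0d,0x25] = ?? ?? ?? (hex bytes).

[0] 0x18->0x21 len=5 : d0 56 e1 6e a4
[1] 0x18->0x0e len=5 : d0 56 e1 6e a4
[2] 0x04->0x1e len=4 : 2c c4 64 14
[3] 0x1f->0x0c len=3 : c4 64 14
query mem[0x28]=0x6a, mem[0x0d]=0x64, mem[0x25]=0xa4

MEM[0x28,0x0d,0x25] = 6a 64 a4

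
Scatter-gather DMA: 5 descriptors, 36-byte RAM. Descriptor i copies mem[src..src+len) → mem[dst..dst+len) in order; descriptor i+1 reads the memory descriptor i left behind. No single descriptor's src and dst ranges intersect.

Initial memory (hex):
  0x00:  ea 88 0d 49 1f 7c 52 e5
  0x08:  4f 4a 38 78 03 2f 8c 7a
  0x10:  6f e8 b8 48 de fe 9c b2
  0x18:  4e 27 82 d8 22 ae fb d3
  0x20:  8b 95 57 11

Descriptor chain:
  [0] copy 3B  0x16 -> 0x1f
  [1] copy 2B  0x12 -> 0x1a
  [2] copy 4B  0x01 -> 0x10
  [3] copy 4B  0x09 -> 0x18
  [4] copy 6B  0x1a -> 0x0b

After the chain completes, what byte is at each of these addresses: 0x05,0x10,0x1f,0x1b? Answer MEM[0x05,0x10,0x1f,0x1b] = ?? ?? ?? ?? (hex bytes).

MEM[0x05,0x10,0x1f,0x1b] = 7c 9c 9c 03

D0: mem[0x1f..0x21] <- [9c b2 4e]
D1: mem[0x1a..0x1b] <- [b8 48]
D2: mem[0x10..0x13] <- [88 0d 49 1f]
D3: mem[0x18..0x1b] <- [4a 38 78 03]
D4: mem[0x0b..0x10] <- [78 03 22 ae fb 9c]
query mem[0x05]=0x7c, mem[0x10]=0x9c, mem[0x1f]=0x9c, mem[0x1b]=0x03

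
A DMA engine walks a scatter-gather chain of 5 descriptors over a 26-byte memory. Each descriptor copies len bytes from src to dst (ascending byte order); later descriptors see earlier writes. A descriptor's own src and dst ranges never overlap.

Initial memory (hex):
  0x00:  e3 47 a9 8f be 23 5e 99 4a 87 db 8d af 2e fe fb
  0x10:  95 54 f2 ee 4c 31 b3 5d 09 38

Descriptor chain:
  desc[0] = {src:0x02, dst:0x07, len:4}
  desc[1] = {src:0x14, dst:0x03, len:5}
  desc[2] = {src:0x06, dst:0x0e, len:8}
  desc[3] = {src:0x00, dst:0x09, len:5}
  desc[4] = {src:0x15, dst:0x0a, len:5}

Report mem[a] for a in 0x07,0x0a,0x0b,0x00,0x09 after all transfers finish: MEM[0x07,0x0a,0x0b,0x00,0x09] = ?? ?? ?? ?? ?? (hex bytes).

MEM[0x07,0x0a,0x0b,0x00,0x09] = 09 2e b3 e3 e3

D0: mem[0x07..0x0a] <- [a9 8f be 23]
D1: mem[0x03..0x07] <- [4c 31 b3 5d 09]
D2: mem[0x0e..0x15] <- [5d 09 8f be 23 8d af 2e]
D3: mem[0x09..0x0d] <- [e3 47 a9 4c 31]
D4: mem[0x0a..0x0e] <- [2e b3 5d 09 38]
query mem[0x07]=0x09, mem[0x0a]=0x2e, mem[0x0b]=0xb3, mem[0x00]=0xe3, mem[0x09]=0xe3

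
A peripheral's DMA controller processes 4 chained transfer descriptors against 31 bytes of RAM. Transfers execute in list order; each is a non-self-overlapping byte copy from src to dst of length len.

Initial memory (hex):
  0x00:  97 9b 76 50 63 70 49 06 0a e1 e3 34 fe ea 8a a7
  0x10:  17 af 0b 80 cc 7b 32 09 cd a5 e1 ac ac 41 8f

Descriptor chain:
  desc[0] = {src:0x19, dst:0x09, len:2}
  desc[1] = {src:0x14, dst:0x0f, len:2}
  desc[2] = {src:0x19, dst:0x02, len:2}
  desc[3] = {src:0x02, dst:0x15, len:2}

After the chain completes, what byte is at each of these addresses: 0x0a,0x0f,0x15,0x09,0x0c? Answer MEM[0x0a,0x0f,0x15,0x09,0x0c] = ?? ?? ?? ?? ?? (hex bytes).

MEM[0x0a,0x0f,0x15,0x09,0x0c] = e1 cc a5 a5 fe

D0: mem[0x09..0x0a] <- [a5 e1]
D1: mem[0x0f..0x10] <- [cc 7b]
D2: mem[0x02..0x03] <- [a5 e1]
D3: mem[0x15..0x16] <- [a5 e1]
query mem[0x0a]=0xe1, mem[0x0f]=0xcc, mem[0x15]=0xa5, mem[0x09]=0xa5, mem[0x0c]=0xfe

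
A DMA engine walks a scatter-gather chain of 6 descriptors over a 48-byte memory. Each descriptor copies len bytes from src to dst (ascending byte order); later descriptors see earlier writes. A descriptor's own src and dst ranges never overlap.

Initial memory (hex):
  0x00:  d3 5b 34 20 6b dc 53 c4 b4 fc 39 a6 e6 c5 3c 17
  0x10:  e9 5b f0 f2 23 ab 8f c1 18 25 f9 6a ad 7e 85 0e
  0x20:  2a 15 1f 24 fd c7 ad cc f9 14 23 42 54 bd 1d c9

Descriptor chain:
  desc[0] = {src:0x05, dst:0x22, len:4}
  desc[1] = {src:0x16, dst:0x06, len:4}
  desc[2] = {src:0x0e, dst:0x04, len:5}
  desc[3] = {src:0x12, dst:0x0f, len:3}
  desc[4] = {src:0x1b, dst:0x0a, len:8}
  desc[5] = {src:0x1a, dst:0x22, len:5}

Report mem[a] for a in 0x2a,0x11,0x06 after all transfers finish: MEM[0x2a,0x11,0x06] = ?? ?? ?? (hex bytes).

[0] 0x05->0x22 len=4 : dc 53 c4 b4
[1] 0x16->0x06 len=4 : 8f c1 18 25
[2] 0x0e->0x04 len=5 : 3c 17 e9 5b f0
[3] 0x12->0x0f len=3 : f0 f2 23
[4] 0x1b->0x0a len=8 : 6a ad 7e 85 0e 2a 15 dc
[5] 0x1a->0x22 len=5 : f9 6a ad 7e 85
query mem[0x2a]=0x23, mem[0x11]=0xdc, mem[0x06]=0xe9

MEM[0x2a,0x11,0x06] = 23 dc e9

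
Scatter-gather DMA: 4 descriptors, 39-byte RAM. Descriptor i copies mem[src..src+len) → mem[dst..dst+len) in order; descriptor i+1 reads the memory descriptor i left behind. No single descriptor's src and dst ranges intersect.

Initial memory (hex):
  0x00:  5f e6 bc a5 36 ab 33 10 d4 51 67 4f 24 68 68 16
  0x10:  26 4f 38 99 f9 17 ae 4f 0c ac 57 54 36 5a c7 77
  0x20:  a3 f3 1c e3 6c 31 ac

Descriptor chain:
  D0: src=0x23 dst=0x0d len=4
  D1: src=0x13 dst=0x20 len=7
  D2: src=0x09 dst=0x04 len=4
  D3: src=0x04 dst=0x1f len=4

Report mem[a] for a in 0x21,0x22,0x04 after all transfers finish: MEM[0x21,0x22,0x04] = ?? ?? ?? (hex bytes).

MEM[0x21,0x22,0x04] = 4f 24 51

[0] 0x23->0x0d len=4 : e3 6c 31 ac
[1] 0x13->0x20 len=7 : 99 f9 17 ae 4f 0c ac
[2] 0x09->0x04 len=4 : 51 67 4f 24
[3] 0x04->0x1f len=4 : 51 67 4f 24
query mem[0x21]=0x4f, mem[0x22]=0x24, mem[0x04]=0x51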